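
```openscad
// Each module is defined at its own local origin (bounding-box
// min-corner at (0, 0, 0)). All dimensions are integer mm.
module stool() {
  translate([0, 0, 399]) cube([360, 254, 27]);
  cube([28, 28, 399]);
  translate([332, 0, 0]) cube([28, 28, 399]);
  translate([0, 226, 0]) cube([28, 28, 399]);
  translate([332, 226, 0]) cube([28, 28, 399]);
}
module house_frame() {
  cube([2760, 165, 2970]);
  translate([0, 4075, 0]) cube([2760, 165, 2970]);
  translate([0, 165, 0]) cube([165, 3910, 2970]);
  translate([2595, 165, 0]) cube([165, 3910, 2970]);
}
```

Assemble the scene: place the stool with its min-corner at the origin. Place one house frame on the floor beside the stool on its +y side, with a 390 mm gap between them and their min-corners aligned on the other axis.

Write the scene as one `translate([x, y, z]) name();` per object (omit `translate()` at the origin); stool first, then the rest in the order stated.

stool();
translate([0, 644, 0]) house_frame();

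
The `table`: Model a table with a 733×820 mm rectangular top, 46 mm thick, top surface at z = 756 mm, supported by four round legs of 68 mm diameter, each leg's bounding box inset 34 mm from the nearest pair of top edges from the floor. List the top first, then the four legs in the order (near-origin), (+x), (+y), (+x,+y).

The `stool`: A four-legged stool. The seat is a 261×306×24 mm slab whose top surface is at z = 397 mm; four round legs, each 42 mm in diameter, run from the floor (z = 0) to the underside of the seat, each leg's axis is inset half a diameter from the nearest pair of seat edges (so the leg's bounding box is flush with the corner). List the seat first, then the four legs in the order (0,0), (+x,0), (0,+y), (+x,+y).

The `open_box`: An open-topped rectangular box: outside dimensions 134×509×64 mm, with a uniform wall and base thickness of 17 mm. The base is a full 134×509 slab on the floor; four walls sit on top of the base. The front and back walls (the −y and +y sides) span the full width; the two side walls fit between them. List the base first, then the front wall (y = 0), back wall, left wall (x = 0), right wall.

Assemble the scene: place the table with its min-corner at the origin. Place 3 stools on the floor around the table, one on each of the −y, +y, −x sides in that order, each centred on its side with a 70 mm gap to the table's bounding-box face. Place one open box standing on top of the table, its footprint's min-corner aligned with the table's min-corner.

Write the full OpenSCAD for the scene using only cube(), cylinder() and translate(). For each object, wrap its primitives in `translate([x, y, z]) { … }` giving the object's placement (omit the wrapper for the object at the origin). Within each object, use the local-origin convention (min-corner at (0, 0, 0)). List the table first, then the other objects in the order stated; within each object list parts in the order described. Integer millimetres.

translate([0, 0, 710]) cube([733, 820, 46]);
translate([68, 68, 0]) cylinder(h = 710, r = 34);
translate([665, 68, 0]) cylinder(h = 710, r = 34);
translate([68, 752, 0]) cylinder(h = 710, r = 34);
translate([665, 752, 0]) cylinder(h = 710, r = 34);
translate([236, -376, 0]) {
  translate([0, 0, 373]) cube([261, 306, 24]);
  translate([21, 21, 0]) cylinder(h = 373, r = 21);
  translate([240, 21, 0]) cylinder(h = 373, r = 21);
  translate([21, 285, 0]) cylinder(h = 373, r = 21);
  translate([240, 285, 0]) cylinder(h = 373, r = 21);
}
translate([236, 890, 0]) {
  translate([0, 0, 373]) cube([261, 306, 24]);
  translate([21, 21, 0]) cylinder(h = 373, r = 21);
  translate([240, 21, 0]) cylinder(h = 373, r = 21);
  translate([21, 285, 0]) cylinder(h = 373, r = 21);
  translate([240, 285, 0]) cylinder(h = 373, r = 21);
}
translate([-331, 257, 0]) {
  translate([0, 0, 373]) cube([261, 306, 24]);
  translate([21, 21, 0]) cylinder(h = 373, r = 21);
  translate([240, 21, 0]) cylinder(h = 373, r = 21);
  translate([21, 285, 0]) cylinder(h = 373, r = 21);
  translate([240, 285, 0]) cylinder(h = 373, r = 21);
}
translate([0, 0, 756]) {
  cube([134, 509, 17]);
  translate([0, 0, 17]) cube([134, 17, 47]);
  translate([0, 492, 17]) cube([134, 17, 47]);
  translate([0, 17, 17]) cube([17, 475, 47]);
  translate([117, 17, 17]) cube([17, 475, 47]);
}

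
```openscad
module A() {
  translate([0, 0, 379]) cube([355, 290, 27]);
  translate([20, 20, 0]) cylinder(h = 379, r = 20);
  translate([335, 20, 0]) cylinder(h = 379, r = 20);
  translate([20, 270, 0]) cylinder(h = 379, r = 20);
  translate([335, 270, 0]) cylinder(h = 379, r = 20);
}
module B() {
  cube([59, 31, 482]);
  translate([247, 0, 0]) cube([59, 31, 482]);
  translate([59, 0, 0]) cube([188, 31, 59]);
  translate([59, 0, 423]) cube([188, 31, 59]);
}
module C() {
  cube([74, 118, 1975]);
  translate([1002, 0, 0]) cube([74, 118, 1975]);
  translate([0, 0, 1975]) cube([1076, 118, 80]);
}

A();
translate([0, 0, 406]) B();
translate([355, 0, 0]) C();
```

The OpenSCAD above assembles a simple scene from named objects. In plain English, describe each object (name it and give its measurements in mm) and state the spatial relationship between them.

A is a four-legged stool. The seat is 355×290 mm, 27 mm thick, top at z = 406 mm. It stands on four round legs, each 40 mm in diameter, from z = 0 to the seat underside, each leg's axis is inset half a diameter from the nearest pair of seat edges (so the leg's bounding box is flush with the corner).

B is a picture frame with a 188×364 mm rectangular opening (x by z) and a uniform 59 mm border on every side. Frame depth is 31 mm along y. It is built from two vertical stiles running the full outside height and two horizontal rails spanning the gap between the stiles.

C is a rectangular door frame: two vertical jambs of 74×118 mm section, 1975 mm tall, with a clear opening 928 mm wide between their inner faces. A header 80 mm tall and 118 mm deep lies on top of the jambs and spans the full outside width.

The picture frame is on top of the stool. The door frame is against the stool's +x side, with their −y faces flush.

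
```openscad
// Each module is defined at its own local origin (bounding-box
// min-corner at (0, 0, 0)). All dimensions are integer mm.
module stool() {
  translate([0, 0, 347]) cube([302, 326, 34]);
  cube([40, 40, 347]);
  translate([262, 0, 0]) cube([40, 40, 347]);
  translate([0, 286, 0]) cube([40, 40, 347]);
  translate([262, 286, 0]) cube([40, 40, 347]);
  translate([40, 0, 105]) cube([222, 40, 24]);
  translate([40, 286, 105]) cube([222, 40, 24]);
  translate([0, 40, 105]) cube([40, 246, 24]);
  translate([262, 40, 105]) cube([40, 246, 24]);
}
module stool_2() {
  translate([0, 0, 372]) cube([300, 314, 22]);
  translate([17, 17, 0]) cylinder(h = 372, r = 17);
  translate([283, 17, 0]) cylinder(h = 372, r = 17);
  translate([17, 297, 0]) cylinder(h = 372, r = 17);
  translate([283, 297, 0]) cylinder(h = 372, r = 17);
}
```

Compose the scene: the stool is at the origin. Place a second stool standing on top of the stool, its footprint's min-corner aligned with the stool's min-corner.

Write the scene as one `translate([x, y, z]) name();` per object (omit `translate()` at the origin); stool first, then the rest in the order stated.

stool();
translate([0, 0, 381]) stool_2();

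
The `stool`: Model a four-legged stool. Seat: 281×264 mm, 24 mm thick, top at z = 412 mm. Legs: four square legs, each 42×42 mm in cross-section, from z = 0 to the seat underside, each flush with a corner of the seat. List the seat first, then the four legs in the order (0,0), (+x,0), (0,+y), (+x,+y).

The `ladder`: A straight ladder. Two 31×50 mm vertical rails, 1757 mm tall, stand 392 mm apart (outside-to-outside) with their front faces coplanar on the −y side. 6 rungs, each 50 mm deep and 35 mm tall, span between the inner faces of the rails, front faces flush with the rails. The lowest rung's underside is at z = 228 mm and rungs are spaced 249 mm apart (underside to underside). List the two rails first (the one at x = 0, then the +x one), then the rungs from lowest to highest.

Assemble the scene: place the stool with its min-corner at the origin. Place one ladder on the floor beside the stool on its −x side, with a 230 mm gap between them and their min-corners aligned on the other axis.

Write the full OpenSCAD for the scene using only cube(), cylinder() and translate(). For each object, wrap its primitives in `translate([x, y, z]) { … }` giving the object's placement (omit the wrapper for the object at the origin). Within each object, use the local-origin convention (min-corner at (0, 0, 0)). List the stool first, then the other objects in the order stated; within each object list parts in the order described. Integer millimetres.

translate([0, 0, 388]) cube([281, 264, 24]);
cube([42, 42, 388]);
translate([239, 0, 0]) cube([42, 42, 388]);
translate([0, 222, 0]) cube([42, 42, 388]);
translate([239, 222, 0]) cube([42, 42, 388]);
translate([-622, 0, 0]) {
  cube([31, 50, 1757]);
  translate([361, 0, 0]) cube([31, 50, 1757]);
  translate([31, 0, 228]) cube([330, 50, 35]);
  translate([31, 0, 477]) cube([330, 50, 35]);
  translate([31, 0, 726]) cube([330, 50, 35]);
  translate([31, 0, 975]) cube([330, 50, 35]);
  translate([31, 0, 1224]) cube([330, 50, 35]);
  translate([31, 0, 1473]) cube([330, 50, 35]);
}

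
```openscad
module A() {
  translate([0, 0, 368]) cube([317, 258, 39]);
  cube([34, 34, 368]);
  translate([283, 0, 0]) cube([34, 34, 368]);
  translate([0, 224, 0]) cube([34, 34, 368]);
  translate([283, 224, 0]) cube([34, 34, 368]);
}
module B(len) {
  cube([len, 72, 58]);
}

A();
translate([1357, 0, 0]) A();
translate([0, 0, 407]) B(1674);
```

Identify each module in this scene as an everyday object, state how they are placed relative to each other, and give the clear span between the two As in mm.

A is a stool. B is a beam. A beam spans the tops of two stools. The clear span between the two stools is 1040 mm.

Second stool starts at x = 1357; first ends at x = 317; clear span = 1357 − 317 = 1040 mm.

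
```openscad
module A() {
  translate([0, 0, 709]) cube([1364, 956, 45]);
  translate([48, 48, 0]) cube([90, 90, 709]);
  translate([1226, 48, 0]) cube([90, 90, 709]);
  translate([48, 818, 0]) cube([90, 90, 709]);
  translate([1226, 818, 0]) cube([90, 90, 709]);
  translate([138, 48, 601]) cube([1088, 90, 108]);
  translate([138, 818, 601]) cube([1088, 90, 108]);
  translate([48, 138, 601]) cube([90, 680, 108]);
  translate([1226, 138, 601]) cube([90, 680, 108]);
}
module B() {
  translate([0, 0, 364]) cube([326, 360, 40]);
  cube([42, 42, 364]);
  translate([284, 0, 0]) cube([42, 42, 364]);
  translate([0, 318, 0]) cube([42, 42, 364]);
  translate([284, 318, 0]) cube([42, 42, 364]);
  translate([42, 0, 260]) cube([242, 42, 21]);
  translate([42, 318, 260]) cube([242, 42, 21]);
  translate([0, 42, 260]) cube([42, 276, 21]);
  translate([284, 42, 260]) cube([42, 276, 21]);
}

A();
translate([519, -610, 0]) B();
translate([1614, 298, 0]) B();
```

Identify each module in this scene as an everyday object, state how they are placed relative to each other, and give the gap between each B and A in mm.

A is a table. B is a stool. Two stools sit around the table at the −y, +x sides. The gap between each stool and the table is 250 mm.

Each stool's nearest face is 250 mm from the table's bounding box.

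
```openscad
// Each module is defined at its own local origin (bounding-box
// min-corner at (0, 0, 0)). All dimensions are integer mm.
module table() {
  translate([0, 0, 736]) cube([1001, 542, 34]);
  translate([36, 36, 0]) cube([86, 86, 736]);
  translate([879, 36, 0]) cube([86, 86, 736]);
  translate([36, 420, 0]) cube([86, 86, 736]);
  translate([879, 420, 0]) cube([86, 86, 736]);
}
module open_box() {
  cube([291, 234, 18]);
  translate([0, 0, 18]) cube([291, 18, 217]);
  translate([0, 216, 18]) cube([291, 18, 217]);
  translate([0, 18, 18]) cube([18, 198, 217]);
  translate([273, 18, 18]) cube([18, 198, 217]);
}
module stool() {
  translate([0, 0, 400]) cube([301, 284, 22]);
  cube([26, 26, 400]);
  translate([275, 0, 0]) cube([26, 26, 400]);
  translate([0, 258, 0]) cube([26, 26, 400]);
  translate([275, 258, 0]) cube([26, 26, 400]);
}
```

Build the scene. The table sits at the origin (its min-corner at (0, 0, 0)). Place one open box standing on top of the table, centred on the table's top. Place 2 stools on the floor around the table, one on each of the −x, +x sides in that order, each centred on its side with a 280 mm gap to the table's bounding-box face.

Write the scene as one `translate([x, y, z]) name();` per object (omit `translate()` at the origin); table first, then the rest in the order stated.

table();
translate([355, 154, 770]) open_box();
translate([-581, 129, 0]) stool();
translate([1281, 129, 0]) stool();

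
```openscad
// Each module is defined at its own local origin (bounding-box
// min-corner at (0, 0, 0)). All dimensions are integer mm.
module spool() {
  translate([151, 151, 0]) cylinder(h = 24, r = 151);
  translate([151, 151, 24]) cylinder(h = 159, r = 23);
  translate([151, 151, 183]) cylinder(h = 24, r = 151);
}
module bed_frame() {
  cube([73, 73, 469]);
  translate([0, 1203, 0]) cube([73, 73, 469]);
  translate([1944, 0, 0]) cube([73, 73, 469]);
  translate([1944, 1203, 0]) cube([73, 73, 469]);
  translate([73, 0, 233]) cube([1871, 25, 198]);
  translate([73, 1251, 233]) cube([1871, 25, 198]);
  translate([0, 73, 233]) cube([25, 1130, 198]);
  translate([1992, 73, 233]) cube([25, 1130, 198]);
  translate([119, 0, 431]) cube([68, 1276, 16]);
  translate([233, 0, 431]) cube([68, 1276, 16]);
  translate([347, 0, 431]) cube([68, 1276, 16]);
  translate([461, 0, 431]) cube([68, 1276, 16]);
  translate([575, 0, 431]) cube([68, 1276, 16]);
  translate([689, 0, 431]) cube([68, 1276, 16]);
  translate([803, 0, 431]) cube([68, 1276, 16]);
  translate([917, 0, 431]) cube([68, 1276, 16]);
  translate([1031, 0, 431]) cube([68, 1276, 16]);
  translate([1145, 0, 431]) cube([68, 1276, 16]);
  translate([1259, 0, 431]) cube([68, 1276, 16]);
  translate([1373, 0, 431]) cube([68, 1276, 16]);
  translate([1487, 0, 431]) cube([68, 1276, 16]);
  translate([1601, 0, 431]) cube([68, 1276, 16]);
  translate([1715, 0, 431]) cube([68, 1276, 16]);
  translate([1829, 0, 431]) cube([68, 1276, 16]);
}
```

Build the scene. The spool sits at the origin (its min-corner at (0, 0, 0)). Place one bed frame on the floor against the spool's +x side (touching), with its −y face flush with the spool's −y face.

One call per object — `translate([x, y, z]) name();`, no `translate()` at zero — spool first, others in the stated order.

spool();
translate([302, 0, 0]) bed_frame();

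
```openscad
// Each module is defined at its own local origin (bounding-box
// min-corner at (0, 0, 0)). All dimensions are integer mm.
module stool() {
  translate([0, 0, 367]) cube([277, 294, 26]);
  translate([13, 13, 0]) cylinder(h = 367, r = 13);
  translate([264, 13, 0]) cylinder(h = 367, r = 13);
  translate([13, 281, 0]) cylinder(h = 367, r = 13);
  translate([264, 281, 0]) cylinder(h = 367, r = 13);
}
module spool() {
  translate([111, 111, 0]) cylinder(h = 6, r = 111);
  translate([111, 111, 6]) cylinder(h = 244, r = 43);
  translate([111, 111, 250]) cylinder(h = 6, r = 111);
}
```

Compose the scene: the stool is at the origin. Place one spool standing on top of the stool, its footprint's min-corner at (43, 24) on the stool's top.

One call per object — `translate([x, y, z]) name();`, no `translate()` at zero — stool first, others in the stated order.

stool();
translate([43, 24, 393]) spool();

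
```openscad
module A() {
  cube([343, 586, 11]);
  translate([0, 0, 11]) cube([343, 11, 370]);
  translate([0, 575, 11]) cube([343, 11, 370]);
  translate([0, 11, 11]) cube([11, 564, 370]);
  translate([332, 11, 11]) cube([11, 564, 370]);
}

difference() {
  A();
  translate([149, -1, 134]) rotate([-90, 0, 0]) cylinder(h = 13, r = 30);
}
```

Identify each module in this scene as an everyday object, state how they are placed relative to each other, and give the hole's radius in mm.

The subtracted cylinder has r = 30 mm.

A is an open box. The open box has a circular hole through its front wall. The hole's radius is 30 mm.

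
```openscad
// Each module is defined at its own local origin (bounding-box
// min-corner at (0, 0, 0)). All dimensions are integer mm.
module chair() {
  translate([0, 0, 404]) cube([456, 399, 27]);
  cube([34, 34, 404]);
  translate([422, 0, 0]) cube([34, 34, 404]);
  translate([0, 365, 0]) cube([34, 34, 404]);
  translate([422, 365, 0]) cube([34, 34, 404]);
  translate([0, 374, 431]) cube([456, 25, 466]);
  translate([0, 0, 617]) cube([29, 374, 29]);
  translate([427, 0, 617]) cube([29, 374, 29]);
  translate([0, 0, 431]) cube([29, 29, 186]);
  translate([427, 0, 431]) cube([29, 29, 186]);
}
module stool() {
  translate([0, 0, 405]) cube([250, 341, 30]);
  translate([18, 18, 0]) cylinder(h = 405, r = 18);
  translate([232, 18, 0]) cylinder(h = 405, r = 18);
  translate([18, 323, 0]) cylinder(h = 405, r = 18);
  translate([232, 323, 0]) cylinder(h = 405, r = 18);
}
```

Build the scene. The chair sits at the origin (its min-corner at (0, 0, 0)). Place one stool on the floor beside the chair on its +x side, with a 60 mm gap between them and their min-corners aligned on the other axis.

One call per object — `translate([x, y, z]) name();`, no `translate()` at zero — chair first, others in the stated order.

chair();
translate([516, 0, 0]) stool();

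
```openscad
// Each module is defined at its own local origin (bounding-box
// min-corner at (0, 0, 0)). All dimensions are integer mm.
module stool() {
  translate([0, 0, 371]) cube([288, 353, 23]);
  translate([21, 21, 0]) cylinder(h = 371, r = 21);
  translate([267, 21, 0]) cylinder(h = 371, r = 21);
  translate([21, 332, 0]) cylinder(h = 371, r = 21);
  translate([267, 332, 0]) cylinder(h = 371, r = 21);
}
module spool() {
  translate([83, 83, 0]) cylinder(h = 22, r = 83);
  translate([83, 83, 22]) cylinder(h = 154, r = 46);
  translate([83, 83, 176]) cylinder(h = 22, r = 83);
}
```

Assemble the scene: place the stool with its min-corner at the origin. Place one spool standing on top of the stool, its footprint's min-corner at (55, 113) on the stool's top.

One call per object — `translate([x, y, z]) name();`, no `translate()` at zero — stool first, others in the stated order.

stool();
translate([55, 113, 394]) spool();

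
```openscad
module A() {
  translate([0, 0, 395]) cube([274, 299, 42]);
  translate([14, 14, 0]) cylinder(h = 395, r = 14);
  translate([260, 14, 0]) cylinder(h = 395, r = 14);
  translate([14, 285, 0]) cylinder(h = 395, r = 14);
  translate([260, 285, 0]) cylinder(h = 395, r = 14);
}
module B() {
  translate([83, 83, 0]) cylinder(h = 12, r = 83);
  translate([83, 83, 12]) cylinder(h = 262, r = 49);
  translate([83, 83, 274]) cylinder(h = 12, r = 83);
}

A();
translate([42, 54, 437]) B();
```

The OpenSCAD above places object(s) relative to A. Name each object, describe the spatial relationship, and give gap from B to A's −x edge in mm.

The spool's min-x is at 42; the stool's min-x is 0; gap = 42 mm.

A is a stool. B is a spool. The spool is on top of the stool. The gap from the spool to the stool's −x edge is 42 mm.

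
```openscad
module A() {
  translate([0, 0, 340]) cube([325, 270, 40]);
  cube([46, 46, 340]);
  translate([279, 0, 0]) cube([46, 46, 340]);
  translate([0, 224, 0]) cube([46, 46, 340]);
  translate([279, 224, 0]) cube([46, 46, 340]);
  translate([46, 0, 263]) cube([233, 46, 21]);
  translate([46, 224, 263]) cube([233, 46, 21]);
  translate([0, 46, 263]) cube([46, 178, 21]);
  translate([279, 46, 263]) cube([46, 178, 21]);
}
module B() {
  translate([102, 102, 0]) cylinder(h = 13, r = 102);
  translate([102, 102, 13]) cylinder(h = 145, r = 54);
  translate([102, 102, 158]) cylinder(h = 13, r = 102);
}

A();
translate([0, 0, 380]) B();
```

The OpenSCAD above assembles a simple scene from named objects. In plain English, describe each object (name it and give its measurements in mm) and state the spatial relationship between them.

A is a four-legged stool. The seat is 325×270 mm, 40 mm thick, top at z = 380 mm. It stands on four square legs, each 46×46 mm in cross-section, from z = 0 to the seat underside, each flush with a corner of the seat. Four stretchers, 46 mm wide and 21 mm tall, connect adjacent legs with their undersides at z = 263 mm, each running between the inner faces of the legs it joins and aligned with the legs' outer faces on the other axis.

B is a spool: two coaxial disc flanges of radius 102 mm and thickness 13 mm, joined by a core cylinder of radius 54 mm and height 145 mm. The lower flange rests on z = 0 and the three cylinders share a vertical axis.

The spool is on top of the stool.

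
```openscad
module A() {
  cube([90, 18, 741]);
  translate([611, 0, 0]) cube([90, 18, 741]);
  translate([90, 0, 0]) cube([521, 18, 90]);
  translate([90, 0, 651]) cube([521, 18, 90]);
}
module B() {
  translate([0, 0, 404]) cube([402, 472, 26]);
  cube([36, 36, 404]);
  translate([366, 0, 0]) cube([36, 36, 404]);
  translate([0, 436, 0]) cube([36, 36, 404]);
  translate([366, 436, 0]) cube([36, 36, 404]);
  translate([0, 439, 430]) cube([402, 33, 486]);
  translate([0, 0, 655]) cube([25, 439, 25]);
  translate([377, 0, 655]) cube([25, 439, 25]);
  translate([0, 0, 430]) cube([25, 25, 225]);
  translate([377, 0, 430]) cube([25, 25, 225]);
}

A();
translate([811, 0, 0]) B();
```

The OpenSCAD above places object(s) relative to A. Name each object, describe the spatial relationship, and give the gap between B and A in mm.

The chair's nearest face is 110 mm from the picture frame's +x face.

A is a picture frame. B is a chair. The chair is on the floor beside the picture frame on its +x side. The gap between the chair and the picture frame is 110 mm.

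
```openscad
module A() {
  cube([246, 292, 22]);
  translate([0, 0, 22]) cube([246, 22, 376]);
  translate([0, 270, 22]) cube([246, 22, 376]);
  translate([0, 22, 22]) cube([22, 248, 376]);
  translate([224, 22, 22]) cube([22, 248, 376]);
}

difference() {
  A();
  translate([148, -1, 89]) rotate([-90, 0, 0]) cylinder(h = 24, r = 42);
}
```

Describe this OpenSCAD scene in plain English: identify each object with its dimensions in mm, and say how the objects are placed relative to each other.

A is an open-topped rectangular box: outside dimensions 246×292×398 mm, with a uniform wall and base thickness of 22 mm. The base is a full 246×292 slab on the floor; four walls sit on top of the base. The front and back walls (the −y and +y sides) span the full width; the two side walls fit between them.

The open box has a circular hole of radius 42 mm through its front wall, centred at (x = 148, z = 89).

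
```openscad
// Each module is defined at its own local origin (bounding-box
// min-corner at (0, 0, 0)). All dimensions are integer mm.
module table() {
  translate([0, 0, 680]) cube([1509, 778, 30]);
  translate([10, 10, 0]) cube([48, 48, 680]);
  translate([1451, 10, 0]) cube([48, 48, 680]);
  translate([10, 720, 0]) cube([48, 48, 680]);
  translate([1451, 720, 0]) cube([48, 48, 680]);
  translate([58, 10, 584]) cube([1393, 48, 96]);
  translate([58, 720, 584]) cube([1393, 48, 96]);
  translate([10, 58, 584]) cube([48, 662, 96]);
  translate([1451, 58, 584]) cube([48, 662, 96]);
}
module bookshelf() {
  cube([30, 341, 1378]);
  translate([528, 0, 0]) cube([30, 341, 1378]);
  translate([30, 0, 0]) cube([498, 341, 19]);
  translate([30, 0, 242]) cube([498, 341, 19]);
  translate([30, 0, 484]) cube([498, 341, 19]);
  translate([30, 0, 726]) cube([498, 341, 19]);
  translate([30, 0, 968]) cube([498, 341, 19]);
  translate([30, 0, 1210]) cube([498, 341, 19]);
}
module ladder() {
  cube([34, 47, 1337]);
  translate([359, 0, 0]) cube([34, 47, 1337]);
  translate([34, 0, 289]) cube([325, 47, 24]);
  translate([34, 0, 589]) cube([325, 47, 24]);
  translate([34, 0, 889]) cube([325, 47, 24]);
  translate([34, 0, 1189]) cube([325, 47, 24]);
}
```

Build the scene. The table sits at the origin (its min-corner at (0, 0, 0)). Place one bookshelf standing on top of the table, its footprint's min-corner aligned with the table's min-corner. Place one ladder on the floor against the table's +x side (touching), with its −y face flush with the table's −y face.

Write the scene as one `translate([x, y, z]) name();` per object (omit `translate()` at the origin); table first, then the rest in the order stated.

table();
translate([0, 0, 710]) bookshelf();
translate([1509, 0, 0]) ladder();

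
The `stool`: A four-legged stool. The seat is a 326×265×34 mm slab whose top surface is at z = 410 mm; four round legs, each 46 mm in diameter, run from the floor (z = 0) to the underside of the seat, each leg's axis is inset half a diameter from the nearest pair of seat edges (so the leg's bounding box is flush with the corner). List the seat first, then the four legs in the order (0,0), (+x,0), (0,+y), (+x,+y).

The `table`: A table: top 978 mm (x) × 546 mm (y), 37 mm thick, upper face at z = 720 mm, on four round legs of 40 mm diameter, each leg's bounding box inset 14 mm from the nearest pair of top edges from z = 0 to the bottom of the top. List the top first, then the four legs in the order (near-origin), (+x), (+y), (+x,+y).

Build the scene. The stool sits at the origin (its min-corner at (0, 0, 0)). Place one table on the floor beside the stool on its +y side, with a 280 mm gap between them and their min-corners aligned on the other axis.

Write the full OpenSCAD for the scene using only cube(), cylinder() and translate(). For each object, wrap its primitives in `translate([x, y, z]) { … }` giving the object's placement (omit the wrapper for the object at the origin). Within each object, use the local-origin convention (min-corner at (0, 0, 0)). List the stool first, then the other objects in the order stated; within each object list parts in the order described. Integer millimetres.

translate([0, 0, 376]) cube([326, 265, 34]);
translate([23, 23, 0]) cylinder(h = 376, r = 23);
translate([303, 23, 0]) cylinder(h = 376, r = 23);
translate([23, 242, 0]) cylinder(h = 376, r = 23);
translate([303, 242, 0]) cylinder(h = 376, r = 23);
translate([0, 545, 0]) {
  translate([0, 0, 683]) cube([978, 546, 37]);
  translate([34, 34, 0]) cylinder(h = 683, r = 20);
  translate([944, 34, 0]) cylinder(h = 683, r = 20);
  translate([34, 512, 0]) cylinder(h = 683, r = 20);
  translate([944, 512, 0]) cylinder(h = 683, r = 20);
}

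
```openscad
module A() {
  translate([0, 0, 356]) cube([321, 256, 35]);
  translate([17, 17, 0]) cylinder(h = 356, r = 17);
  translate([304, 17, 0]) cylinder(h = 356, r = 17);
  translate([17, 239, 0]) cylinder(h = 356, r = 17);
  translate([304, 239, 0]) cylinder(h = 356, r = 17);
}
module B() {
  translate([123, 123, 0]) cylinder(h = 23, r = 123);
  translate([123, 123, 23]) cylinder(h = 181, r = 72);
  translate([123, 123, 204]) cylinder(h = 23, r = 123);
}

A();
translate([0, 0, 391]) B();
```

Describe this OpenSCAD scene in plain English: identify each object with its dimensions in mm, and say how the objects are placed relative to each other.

A is a four-legged stool. The seat is a 321×256×35 mm slab whose top surface is at z = 391 mm; four round legs, each 34 mm in diameter, run from the floor (z = 0) to the underside of the seat, each leg's axis is inset half a diameter from the nearest pair of seat edges (so the leg's bounding box is flush with the corner).

B is a spool: two coaxial disc flanges of radius 123 mm and thickness 23 mm, joined by a core cylinder of radius 72 mm and height 181 mm. The lower flange rests on z = 0 and the three cylinders share a vertical axis.

The spool is on top of the stool.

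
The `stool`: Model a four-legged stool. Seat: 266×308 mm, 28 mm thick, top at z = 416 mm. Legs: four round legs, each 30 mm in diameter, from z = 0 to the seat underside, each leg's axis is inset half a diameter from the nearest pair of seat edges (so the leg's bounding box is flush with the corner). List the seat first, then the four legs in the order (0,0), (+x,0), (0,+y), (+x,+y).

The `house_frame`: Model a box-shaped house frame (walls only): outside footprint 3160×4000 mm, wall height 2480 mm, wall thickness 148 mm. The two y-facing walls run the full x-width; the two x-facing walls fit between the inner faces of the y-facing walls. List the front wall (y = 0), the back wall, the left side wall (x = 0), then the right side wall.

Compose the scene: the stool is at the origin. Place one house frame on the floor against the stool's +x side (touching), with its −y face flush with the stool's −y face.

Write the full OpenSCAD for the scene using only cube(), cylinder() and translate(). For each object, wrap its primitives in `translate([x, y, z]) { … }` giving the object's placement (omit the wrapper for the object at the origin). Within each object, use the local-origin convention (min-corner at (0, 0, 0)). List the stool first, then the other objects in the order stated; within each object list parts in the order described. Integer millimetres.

translate([0, 0, 388]) cube([266, 308, 28]);
translate([15, 15, 0]) cylinder(h = 388, r = 15);
translate([251, 15, 0]) cylinder(h = 388, r = 15);
translate([15, 293, 0]) cylinder(h = 388, r = 15);
translate([251, 293, 0]) cylinder(h = 388, r = 15);
translate([266, 0, 0]) {
  cube([3160, 148, 2480]);
  translate([0, 3852, 0]) cube([3160, 148, 2480]);
  translate([0, 148, 0]) cube([148, 3704, 2480]);
  translate([3012, 148, 0]) cube([148, 3704, 2480]);
}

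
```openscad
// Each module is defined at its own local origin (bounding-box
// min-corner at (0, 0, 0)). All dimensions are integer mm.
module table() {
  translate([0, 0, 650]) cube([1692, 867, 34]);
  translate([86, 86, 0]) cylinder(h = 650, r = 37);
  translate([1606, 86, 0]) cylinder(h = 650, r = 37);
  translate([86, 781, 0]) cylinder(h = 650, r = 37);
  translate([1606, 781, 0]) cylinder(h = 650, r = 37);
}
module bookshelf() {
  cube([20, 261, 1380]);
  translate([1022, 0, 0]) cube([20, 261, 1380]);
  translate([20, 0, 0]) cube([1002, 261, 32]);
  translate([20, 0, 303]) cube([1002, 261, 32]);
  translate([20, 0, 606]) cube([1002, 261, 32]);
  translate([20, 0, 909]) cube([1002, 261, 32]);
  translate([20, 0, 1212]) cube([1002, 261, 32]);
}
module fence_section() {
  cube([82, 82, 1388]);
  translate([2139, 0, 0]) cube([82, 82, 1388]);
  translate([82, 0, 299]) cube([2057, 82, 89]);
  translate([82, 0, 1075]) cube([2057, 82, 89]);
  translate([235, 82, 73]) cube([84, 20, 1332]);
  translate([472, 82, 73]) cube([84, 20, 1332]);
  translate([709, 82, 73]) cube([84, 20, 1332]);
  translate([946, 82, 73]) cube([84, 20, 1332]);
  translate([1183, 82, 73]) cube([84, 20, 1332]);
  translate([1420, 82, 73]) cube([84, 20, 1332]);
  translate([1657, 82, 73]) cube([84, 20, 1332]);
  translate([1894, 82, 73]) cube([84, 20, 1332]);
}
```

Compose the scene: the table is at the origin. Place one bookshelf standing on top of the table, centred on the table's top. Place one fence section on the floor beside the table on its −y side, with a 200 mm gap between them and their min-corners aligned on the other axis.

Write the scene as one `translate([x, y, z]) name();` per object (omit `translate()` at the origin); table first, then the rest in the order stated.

table();
translate([325, 303, 684]) bookshelf();
translate([0, -302, 0]) fence_section();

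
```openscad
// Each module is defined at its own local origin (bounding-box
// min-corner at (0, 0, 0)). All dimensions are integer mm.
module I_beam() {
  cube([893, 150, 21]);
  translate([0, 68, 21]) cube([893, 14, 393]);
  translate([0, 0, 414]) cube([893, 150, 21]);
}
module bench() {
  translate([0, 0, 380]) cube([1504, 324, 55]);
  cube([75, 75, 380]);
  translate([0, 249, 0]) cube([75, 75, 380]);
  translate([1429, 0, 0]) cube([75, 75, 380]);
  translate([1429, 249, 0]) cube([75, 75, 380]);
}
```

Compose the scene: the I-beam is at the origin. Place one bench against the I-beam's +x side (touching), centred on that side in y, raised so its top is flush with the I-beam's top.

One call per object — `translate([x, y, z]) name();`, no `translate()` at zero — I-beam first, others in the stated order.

I_beam();
translate([893, -87, 0]) bench();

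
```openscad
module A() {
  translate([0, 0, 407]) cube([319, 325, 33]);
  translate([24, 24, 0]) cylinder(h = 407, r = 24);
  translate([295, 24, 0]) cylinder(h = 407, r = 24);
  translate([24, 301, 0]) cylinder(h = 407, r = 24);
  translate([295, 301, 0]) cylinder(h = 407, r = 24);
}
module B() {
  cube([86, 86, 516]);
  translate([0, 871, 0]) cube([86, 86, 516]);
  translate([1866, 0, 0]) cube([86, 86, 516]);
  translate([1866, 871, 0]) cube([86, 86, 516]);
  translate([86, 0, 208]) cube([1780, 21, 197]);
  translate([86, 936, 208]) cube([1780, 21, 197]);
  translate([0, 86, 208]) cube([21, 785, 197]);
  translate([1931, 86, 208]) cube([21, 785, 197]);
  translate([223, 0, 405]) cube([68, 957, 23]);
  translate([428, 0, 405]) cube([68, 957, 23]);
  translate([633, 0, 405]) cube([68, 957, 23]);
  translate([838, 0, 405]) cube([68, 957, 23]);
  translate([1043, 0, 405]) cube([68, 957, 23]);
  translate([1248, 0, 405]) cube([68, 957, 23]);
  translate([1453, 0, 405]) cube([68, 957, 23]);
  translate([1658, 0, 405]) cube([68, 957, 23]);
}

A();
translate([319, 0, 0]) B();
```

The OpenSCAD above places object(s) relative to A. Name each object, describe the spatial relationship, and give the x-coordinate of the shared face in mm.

The stool's +x face and the bed frame's −x face are both at x = 319 mm.

A is a stool. B is a bed frame. The bed frame is against the stool's +x side, with their −y faces flush. The x-coordinate of the shared face is 319 mm.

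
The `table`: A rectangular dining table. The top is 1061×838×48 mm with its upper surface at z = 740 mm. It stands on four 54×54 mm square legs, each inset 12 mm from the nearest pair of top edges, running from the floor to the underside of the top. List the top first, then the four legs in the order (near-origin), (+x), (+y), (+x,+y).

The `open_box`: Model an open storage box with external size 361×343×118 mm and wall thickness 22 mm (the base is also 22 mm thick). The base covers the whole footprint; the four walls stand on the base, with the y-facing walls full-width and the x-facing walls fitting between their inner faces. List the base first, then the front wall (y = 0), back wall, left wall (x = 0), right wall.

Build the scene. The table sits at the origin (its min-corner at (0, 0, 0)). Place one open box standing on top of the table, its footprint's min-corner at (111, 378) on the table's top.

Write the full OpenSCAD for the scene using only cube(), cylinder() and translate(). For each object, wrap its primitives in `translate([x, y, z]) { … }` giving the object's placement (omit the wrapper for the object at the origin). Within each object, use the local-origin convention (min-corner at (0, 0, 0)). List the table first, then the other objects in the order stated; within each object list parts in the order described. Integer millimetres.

translate([0, 0, 692]) cube([1061, 838, 48]);
translate([12, 12, 0]) cube([54, 54, 692]);
translate([995, 12, 0]) cube([54, 54, 692]);
translate([12, 772, 0]) cube([54, 54, 692]);
translate([995, 772, 0]) cube([54, 54, 692]);
translate([111, 378, 740]) {
  cube([361, 343, 22]);
  translate([0, 0, 22]) cube([361, 22, 96]);
  translate([0, 321, 22]) cube([361, 22, 96]);
  translate([0, 22, 22]) cube([22, 299, 96]);
  translate([339, 22, 22]) cube([22, 299, 96]);
}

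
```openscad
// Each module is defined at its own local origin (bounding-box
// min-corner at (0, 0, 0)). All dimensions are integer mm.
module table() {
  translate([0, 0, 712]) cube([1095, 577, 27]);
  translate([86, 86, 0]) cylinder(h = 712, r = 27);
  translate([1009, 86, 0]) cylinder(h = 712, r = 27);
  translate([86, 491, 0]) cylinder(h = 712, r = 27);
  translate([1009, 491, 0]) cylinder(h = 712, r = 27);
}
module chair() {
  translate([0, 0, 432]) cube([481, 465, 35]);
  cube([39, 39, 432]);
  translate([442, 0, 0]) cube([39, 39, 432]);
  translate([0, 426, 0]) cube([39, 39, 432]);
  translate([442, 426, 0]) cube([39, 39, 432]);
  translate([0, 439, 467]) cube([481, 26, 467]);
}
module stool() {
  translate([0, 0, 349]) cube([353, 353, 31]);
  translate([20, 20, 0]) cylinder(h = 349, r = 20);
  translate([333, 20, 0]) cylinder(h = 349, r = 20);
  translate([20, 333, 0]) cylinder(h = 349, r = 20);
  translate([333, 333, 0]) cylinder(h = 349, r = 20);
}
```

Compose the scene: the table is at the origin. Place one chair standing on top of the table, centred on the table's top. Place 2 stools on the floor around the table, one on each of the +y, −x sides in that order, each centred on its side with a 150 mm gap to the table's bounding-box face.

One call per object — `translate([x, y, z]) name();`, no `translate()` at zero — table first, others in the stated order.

table();
translate([307, 56, 739]) chair();
translate([371, 727, 0]) stool();
translate([-503, 112, 0]) stool();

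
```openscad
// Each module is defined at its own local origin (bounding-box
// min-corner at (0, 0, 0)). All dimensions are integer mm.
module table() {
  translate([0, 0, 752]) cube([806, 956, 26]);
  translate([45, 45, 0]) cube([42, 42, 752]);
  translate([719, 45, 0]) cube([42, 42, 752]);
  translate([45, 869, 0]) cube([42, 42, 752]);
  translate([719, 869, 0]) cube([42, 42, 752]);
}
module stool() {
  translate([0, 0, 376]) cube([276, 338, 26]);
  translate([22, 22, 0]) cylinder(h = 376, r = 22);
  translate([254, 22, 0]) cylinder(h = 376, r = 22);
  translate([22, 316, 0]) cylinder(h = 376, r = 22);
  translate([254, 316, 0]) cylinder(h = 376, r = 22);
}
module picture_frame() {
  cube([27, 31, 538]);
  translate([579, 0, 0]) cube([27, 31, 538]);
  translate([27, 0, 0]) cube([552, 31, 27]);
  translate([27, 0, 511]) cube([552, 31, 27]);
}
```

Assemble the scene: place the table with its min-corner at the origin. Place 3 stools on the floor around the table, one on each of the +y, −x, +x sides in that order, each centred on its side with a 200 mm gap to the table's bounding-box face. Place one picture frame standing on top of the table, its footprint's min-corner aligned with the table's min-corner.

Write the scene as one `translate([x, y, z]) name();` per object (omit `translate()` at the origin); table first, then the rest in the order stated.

table();
translate([265, 1156, 0]) stool();
translate([-476, 309, 0]) stool();
translate([1006, 309, 0]) stool();
translate([0, 0, 778]) picture_frame();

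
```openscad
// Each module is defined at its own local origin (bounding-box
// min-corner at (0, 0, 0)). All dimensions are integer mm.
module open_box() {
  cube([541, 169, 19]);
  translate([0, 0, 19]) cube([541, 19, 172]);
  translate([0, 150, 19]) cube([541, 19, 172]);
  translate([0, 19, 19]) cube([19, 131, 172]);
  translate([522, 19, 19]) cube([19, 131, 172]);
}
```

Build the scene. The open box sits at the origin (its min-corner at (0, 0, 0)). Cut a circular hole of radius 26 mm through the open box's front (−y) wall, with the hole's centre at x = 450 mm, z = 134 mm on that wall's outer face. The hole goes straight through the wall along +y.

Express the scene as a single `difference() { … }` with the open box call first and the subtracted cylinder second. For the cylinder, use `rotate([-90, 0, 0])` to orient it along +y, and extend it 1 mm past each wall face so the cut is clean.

difference() {
  open_box();
  translate([450, -1, 134]) rotate([-90, 0, 0]) cylinder(h = 21, r = 26);
}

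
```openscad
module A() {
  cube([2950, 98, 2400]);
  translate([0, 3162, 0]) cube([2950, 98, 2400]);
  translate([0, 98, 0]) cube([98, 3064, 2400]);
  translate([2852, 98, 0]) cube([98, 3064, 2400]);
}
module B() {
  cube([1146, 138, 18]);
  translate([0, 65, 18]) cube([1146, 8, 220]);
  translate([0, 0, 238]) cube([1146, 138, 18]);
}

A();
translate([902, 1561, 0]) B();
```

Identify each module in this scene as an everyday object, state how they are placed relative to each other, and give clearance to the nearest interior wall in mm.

A is a house frame. B is an I-beam. The I-beam sits inside the house frame, centred. The clearance to the nearest interior wall is 804 mm.

Clearances: x = 804, y = 1463; minimum 804 mm.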